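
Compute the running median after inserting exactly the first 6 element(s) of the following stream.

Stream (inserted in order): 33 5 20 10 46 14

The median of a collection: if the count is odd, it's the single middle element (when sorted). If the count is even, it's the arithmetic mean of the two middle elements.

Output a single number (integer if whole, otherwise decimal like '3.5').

Answer: 17

Derivation:
Step 1: insert 33 -> lo=[33] (size 1, max 33) hi=[] (size 0) -> median=33
Step 2: insert 5 -> lo=[5] (size 1, max 5) hi=[33] (size 1, min 33) -> median=19
Step 3: insert 20 -> lo=[5, 20] (size 2, max 20) hi=[33] (size 1, min 33) -> median=20
Step 4: insert 10 -> lo=[5, 10] (size 2, max 10) hi=[20, 33] (size 2, min 20) -> median=15
Step 5: insert 46 -> lo=[5, 10, 20] (size 3, max 20) hi=[33, 46] (size 2, min 33) -> median=20
Step 6: insert 14 -> lo=[5, 10, 14] (size 3, max 14) hi=[20, 33, 46] (size 3, min 20) -> median=17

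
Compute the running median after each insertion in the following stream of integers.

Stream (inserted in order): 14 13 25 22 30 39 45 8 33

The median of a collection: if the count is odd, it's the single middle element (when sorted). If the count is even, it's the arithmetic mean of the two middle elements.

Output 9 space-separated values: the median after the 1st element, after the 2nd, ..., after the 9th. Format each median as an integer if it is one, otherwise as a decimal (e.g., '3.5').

Step 1: insert 14 -> lo=[14] (size 1, max 14) hi=[] (size 0) -> median=14
Step 2: insert 13 -> lo=[13] (size 1, max 13) hi=[14] (size 1, min 14) -> median=13.5
Step 3: insert 25 -> lo=[13, 14] (size 2, max 14) hi=[25] (size 1, min 25) -> median=14
Step 4: insert 22 -> lo=[13, 14] (size 2, max 14) hi=[22, 25] (size 2, min 22) -> median=18
Step 5: insert 30 -> lo=[13, 14, 22] (size 3, max 22) hi=[25, 30] (size 2, min 25) -> median=22
Step 6: insert 39 -> lo=[13, 14, 22] (size 3, max 22) hi=[25, 30, 39] (size 3, min 25) -> median=23.5
Step 7: insert 45 -> lo=[13, 14, 22, 25] (size 4, max 25) hi=[30, 39, 45] (size 3, min 30) -> median=25
Step 8: insert 8 -> lo=[8, 13, 14, 22] (size 4, max 22) hi=[25, 30, 39, 45] (size 4, min 25) -> median=23.5
Step 9: insert 33 -> lo=[8, 13, 14, 22, 25] (size 5, max 25) hi=[30, 33, 39, 45] (size 4, min 30) -> median=25

Answer: 14 13.5 14 18 22 23.5 25 23.5 25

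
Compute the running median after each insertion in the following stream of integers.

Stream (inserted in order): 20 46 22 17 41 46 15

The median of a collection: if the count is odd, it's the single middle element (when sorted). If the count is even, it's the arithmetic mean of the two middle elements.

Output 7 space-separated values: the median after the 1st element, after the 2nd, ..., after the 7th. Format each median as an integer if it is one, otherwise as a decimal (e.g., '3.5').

Step 1: insert 20 -> lo=[20] (size 1, max 20) hi=[] (size 0) -> median=20
Step 2: insert 46 -> lo=[20] (size 1, max 20) hi=[46] (size 1, min 46) -> median=33
Step 3: insert 22 -> lo=[20, 22] (size 2, max 22) hi=[46] (size 1, min 46) -> median=22
Step 4: insert 17 -> lo=[17, 20] (size 2, max 20) hi=[22, 46] (size 2, min 22) -> median=21
Step 5: insert 41 -> lo=[17, 20, 22] (size 3, max 22) hi=[41, 46] (size 2, min 41) -> median=22
Step 6: insert 46 -> lo=[17, 20, 22] (size 3, max 22) hi=[41, 46, 46] (size 3, min 41) -> median=31.5
Step 7: insert 15 -> lo=[15, 17, 20, 22] (size 4, max 22) hi=[41, 46, 46] (size 3, min 41) -> median=22

Answer: 20 33 22 21 22 31.5 22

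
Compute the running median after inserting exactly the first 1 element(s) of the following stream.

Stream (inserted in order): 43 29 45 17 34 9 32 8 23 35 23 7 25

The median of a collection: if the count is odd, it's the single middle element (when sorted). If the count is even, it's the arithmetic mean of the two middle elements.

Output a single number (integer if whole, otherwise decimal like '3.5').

Step 1: insert 43 -> lo=[43] (size 1, max 43) hi=[] (size 0) -> median=43

Answer: 43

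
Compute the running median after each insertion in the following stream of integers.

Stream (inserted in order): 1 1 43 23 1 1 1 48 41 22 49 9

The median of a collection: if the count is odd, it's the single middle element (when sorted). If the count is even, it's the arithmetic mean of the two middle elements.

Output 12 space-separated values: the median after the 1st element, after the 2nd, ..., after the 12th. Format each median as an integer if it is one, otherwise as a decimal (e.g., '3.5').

Step 1: insert 1 -> lo=[1] (size 1, max 1) hi=[] (size 0) -> median=1
Step 2: insert 1 -> lo=[1] (size 1, max 1) hi=[1] (size 1, min 1) -> median=1
Step 3: insert 43 -> lo=[1, 1] (size 2, max 1) hi=[43] (size 1, min 43) -> median=1
Step 4: insert 23 -> lo=[1, 1] (size 2, max 1) hi=[23, 43] (size 2, min 23) -> median=12
Step 5: insert 1 -> lo=[1, 1, 1] (size 3, max 1) hi=[23, 43] (size 2, min 23) -> median=1
Step 6: insert 1 -> lo=[1, 1, 1] (size 3, max 1) hi=[1, 23, 43] (size 3, min 1) -> median=1
Step 7: insert 1 -> lo=[1, 1, 1, 1] (size 4, max 1) hi=[1, 23, 43] (size 3, min 1) -> median=1
Step 8: insert 48 -> lo=[1, 1, 1, 1] (size 4, max 1) hi=[1, 23, 43, 48] (size 4, min 1) -> median=1
Step 9: insert 41 -> lo=[1, 1, 1, 1, 1] (size 5, max 1) hi=[23, 41, 43, 48] (size 4, min 23) -> median=1
Step 10: insert 22 -> lo=[1, 1, 1, 1, 1] (size 5, max 1) hi=[22, 23, 41, 43, 48] (size 5, min 22) -> median=11.5
Step 11: insert 49 -> lo=[1, 1, 1, 1, 1, 22] (size 6, max 22) hi=[23, 41, 43, 48, 49] (size 5, min 23) -> median=22
Step 12: insert 9 -> lo=[1, 1, 1, 1, 1, 9] (size 6, max 9) hi=[22, 23, 41, 43, 48, 49] (size 6, min 22) -> median=15.5

Answer: 1 1 1 12 1 1 1 1 1 11.5 22 15.5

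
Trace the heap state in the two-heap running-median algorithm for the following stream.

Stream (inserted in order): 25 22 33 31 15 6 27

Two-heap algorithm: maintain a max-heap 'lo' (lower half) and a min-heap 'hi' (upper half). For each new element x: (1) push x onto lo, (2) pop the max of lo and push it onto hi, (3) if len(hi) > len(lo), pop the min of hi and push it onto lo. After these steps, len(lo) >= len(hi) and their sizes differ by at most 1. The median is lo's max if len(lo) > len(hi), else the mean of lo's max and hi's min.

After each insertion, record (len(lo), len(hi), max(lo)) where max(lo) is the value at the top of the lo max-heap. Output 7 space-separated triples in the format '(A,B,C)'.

Answer: (1,0,25) (1,1,22) (2,1,25) (2,2,25) (3,2,25) (3,3,22) (4,3,25)

Derivation:
Step 1: insert 25 -> lo=[25] hi=[] -> (len(lo)=1, len(hi)=0, max(lo)=25)
Step 2: insert 22 -> lo=[22] hi=[25] -> (len(lo)=1, len(hi)=1, max(lo)=22)
Step 3: insert 33 -> lo=[22, 25] hi=[33] -> (len(lo)=2, len(hi)=1, max(lo)=25)
Step 4: insert 31 -> lo=[22, 25] hi=[31, 33] -> (len(lo)=2, len(hi)=2, max(lo)=25)
Step 5: insert 15 -> lo=[15, 22, 25] hi=[31, 33] -> (len(lo)=3, len(hi)=2, max(lo)=25)
Step 6: insert 6 -> lo=[6, 15, 22] hi=[25, 31, 33] -> (len(lo)=3, len(hi)=3, max(lo)=22)
Step 7: insert 27 -> lo=[6, 15, 22, 25] hi=[27, 31, 33] -> (len(lo)=4, len(hi)=3, max(lo)=25)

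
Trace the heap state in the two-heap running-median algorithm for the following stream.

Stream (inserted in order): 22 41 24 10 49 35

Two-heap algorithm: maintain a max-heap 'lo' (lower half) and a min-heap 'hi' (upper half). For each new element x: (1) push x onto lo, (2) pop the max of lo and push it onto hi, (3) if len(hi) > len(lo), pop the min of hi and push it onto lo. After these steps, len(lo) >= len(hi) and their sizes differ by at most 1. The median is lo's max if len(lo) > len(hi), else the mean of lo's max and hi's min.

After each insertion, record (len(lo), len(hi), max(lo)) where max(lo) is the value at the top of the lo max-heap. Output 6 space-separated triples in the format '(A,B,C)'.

Answer: (1,0,22) (1,1,22) (2,1,24) (2,2,22) (3,2,24) (3,3,24)

Derivation:
Step 1: insert 22 -> lo=[22] hi=[] -> (len(lo)=1, len(hi)=0, max(lo)=22)
Step 2: insert 41 -> lo=[22] hi=[41] -> (len(lo)=1, len(hi)=1, max(lo)=22)
Step 3: insert 24 -> lo=[22, 24] hi=[41] -> (len(lo)=2, len(hi)=1, max(lo)=24)
Step 4: insert 10 -> lo=[10, 22] hi=[24, 41] -> (len(lo)=2, len(hi)=2, max(lo)=22)
Step 5: insert 49 -> lo=[10, 22, 24] hi=[41, 49] -> (len(lo)=3, len(hi)=2, max(lo)=24)
Step 6: insert 35 -> lo=[10, 22, 24] hi=[35, 41, 49] -> (len(lo)=3, len(hi)=3, max(lo)=24)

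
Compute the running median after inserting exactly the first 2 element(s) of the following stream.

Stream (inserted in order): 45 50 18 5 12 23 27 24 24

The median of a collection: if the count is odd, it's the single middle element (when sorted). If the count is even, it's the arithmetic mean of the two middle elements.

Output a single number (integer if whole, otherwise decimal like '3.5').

Answer: 47.5

Derivation:
Step 1: insert 45 -> lo=[45] (size 1, max 45) hi=[] (size 0) -> median=45
Step 2: insert 50 -> lo=[45] (size 1, max 45) hi=[50] (size 1, min 50) -> median=47.5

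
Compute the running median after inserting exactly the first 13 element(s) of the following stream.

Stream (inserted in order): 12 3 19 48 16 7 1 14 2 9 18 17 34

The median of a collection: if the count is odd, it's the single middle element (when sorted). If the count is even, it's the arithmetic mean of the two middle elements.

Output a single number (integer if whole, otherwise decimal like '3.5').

Answer: 14

Derivation:
Step 1: insert 12 -> lo=[12] (size 1, max 12) hi=[] (size 0) -> median=12
Step 2: insert 3 -> lo=[3] (size 1, max 3) hi=[12] (size 1, min 12) -> median=7.5
Step 3: insert 19 -> lo=[3, 12] (size 2, max 12) hi=[19] (size 1, min 19) -> median=12
Step 4: insert 48 -> lo=[3, 12] (size 2, max 12) hi=[19, 48] (size 2, min 19) -> median=15.5
Step 5: insert 16 -> lo=[3, 12, 16] (size 3, max 16) hi=[19, 48] (size 2, min 19) -> median=16
Step 6: insert 7 -> lo=[3, 7, 12] (size 3, max 12) hi=[16, 19, 48] (size 3, min 16) -> median=14
Step 7: insert 1 -> lo=[1, 3, 7, 12] (size 4, max 12) hi=[16, 19, 48] (size 3, min 16) -> median=12
Step 8: insert 14 -> lo=[1, 3, 7, 12] (size 4, max 12) hi=[14, 16, 19, 48] (size 4, min 14) -> median=13
Step 9: insert 2 -> lo=[1, 2, 3, 7, 12] (size 5, max 12) hi=[14, 16, 19, 48] (size 4, min 14) -> median=12
Step 10: insert 9 -> lo=[1, 2, 3, 7, 9] (size 5, max 9) hi=[12, 14, 16, 19, 48] (size 5, min 12) -> median=10.5
Step 11: insert 18 -> lo=[1, 2, 3, 7, 9, 12] (size 6, max 12) hi=[14, 16, 18, 19, 48] (size 5, min 14) -> median=12
Step 12: insert 17 -> lo=[1, 2, 3, 7, 9, 12] (size 6, max 12) hi=[14, 16, 17, 18, 19, 48] (size 6, min 14) -> median=13
Step 13: insert 34 -> lo=[1, 2, 3, 7, 9, 12, 14] (size 7, max 14) hi=[16, 17, 18, 19, 34, 48] (size 6, min 16) -> median=14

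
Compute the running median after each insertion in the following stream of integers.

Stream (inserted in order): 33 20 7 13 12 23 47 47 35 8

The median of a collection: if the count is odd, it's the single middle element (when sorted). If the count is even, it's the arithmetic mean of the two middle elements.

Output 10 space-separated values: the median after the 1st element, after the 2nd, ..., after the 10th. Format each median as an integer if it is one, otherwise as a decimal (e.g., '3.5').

Answer: 33 26.5 20 16.5 13 16.5 20 21.5 23 21.5

Derivation:
Step 1: insert 33 -> lo=[33] (size 1, max 33) hi=[] (size 0) -> median=33
Step 2: insert 20 -> lo=[20] (size 1, max 20) hi=[33] (size 1, min 33) -> median=26.5
Step 3: insert 7 -> lo=[7, 20] (size 2, max 20) hi=[33] (size 1, min 33) -> median=20
Step 4: insert 13 -> lo=[7, 13] (size 2, max 13) hi=[20, 33] (size 2, min 20) -> median=16.5
Step 5: insert 12 -> lo=[7, 12, 13] (size 3, max 13) hi=[20, 33] (size 2, min 20) -> median=13
Step 6: insert 23 -> lo=[7, 12, 13] (size 3, max 13) hi=[20, 23, 33] (size 3, min 20) -> median=16.5
Step 7: insert 47 -> lo=[7, 12, 13, 20] (size 4, max 20) hi=[23, 33, 47] (size 3, min 23) -> median=20
Step 8: insert 47 -> lo=[7, 12, 13, 20] (size 4, max 20) hi=[23, 33, 47, 47] (size 4, min 23) -> median=21.5
Step 9: insert 35 -> lo=[7, 12, 13, 20, 23] (size 5, max 23) hi=[33, 35, 47, 47] (size 4, min 33) -> median=23
Step 10: insert 8 -> lo=[7, 8, 12, 13, 20] (size 5, max 20) hi=[23, 33, 35, 47, 47] (size 5, min 23) -> median=21.5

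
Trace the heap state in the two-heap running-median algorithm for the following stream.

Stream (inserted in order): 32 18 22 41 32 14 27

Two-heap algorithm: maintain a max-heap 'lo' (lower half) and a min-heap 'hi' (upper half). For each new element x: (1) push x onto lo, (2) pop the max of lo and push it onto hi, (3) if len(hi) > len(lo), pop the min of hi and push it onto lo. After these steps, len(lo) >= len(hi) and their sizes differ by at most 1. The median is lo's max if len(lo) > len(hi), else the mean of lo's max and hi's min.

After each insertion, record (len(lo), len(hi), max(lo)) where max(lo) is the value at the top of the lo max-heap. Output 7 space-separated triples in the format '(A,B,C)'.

Answer: (1,0,32) (1,1,18) (2,1,22) (2,2,22) (3,2,32) (3,3,22) (4,3,27)

Derivation:
Step 1: insert 32 -> lo=[32] hi=[] -> (len(lo)=1, len(hi)=0, max(lo)=32)
Step 2: insert 18 -> lo=[18] hi=[32] -> (len(lo)=1, len(hi)=1, max(lo)=18)
Step 3: insert 22 -> lo=[18, 22] hi=[32] -> (len(lo)=2, len(hi)=1, max(lo)=22)
Step 4: insert 41 -> lo=[18, 22] hi=[32, 41] -> (len(lo)=2, len(hi)=2, max(lo)=22)
Step 5: insert 32 -> lo=[18, 22, 32] hi=[32, 41] -> (len(lo)=3, len(hi)=2, max(lo)=32)
Step 6: insert 14 -> lo=[14, 18, 22] hi=[32, 32, 41] -> (len(lo)=3, len(hi)=3, max(lo)=22)
Step 7: insert 27 -> lo=[14, 18, 22, 27] hi=[32, 32, 41] -> (len(lo)=4, len(hi)=3, max(lo)=27)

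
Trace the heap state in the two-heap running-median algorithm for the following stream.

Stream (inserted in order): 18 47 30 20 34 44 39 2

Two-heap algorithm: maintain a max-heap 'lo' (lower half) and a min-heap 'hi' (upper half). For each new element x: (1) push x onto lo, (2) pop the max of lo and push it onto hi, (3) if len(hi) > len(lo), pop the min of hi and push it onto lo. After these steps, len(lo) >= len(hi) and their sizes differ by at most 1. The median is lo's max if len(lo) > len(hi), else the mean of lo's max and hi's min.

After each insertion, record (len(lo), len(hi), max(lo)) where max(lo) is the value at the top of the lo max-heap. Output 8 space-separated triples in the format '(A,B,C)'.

Answer: (1,0,18) (1,1,18) (2,1,30) (2,2,20) (3,2,30) (3,3,30) (4,3,34) (4,4,30)

Derivation:
Step 1: insert 18 -> lo=[18] hi=[] -> (len(lo)=1, len(hi)=0, max(lo)=18)
Step 2: insert 47 -> lo=[18] hi=[47] -> (len(lo)=1, len(hi)=1, max(lo)=18)
Step 3: insert 30 -> lo=[18, 30] hi=[47] -> (len(lo)=2, len(hi)=1, max(lo)=30)
Step 4: insert 20 -> lo=[18, 20] hi=[30, 47] -> (len(lo)=2, len(hi)=2, max(lo)=20)
Step 5: insert 34 -> lo=[18, 20, 30] hi=[34, 47] -> (len(lo)=3, len(hi)=2, max(lo)=30)
Step 6: insert 44 -> lo=[18, 20, 30] hi=[34, 44, 47] -> (len(lo)=3, len(hi)=3, max(lo)=30)
Step 7: insert 39 -> lo=[18, 20, 30, 34] hi=[39, 44, 47] -> (len(lo)=4, len(hi)=3, max(lo)=34)
Step 8: insert 2 -> lo=[2, 18, 20, 30] hi=[34, 39, 44, 47] -> (len(lo)=4, len(hi)=4, max(lo)=30)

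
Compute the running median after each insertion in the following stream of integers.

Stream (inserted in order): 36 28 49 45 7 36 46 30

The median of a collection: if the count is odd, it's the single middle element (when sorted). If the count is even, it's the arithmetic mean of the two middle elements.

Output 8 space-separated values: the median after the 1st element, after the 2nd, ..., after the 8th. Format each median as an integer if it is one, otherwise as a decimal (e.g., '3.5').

Step 1: insert 36 -> lo=[36] (size 1, max 36) hi=[] (size 0) -> median=36
Step 2: insert 28 -> lo=[28] (size 1, max 28) hi=[36] (size 1, min 36) -> median=32
Step 3: insert 49 -> lo=[28, 36] (size 2, max 36) hi=[49] (size 1, min 49) -> median=36
Step 4: insert 45 -> lo=[28, 36] (size 2, max 36) hi=[45, 49] (size 2, min 45) -> median=40.5
Step 5: insert 7 -> lo=[7, 28, 36] (size 3, max 36) hi=[45, 49] (size 2, min 45) -> median=36
Step 6: insert 36 -> lo=[7, 28, 36] (size 3, max 36) hi=[36, 45, 49] (size 3, min 36) -> median=36
Step 7: insert 46 -> lo=[7, 28, 36, 36] (size 4, max 36) hi=[45, 46, 49] (size 3, min 45) -> median=36
Step 8: insert 30 -> lo=[7, 28, 30, 36] (size 4, max 36) hi=[36, 45, 46, 49] (size 4, min 36) -> median=36

Answer: 36 32 36 40.5 36 36 36 36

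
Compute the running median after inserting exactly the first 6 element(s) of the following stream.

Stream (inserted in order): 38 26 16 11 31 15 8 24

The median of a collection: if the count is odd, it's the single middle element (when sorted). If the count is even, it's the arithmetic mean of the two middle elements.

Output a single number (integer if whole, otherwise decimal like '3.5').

Step 1: insert 38 -> lo=[38] (size 1, max 38) hi=[] (size 0) -> median=38
Step 2: insert 26 -> lo=[26] (size 1, max 26) hi=[38] (size 1, min 38) -> median=32
Step 3: insert 16 -> lo=[16, 26] (size 2, max 26) hi=[38] (size 1, min 38) -> median=26
Step 4: insert 11 -> lo=[11, 16] (size 2, max 16) hi=[26, 38] (size 2, min 26) -> median=21
Step 5: insert 31 -> lo=[11, 16, 26] (size 3, max 26) hi=[31, 38] (size 2, min 31) -> median=26
Step 6: insert 15 -> lo=[11, 15, 16] (size 3, max 16) hi=[26, 31, 38] (size 3, min 26) -> median=21

Answer: 21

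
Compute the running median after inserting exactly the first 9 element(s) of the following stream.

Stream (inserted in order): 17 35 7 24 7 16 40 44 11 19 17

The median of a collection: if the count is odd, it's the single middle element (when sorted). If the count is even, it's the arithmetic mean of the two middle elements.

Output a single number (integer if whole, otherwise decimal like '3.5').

Step 1: insert 17 -> lo=[17] (size 1, max 17) hi=[] (size 0) -> median=17
Step 2: insert 35 -> lo=[17] (size 1, max 17) hi=[35] (size 1, min 35) -> median=26
Step 3: insert 7 -> lo=[7, 17] (size 2, max 17) hi=[35] (size 1, min 35) -> median=17
Step 4: insert 24 -> lo=[7, 17] (size 2, max 17) hi=[24, 35] (size 2, min 24) -> median=20.5
Step 5: insert 7 -> lo=[7, 7, 17] (size 3, max 17) hi=[24, 35] (size 2, min 24) -> median=17
Step 6: insert 16 -> lo=[7, 7, 16] (size 3, max 16) hi=[17, 24, 35] (size 3, min 17) -> median=16.5
Step 7: insert 40 -> lo=[7, 7, 16, 17] (size 4, max 17) hi=[24, 35, 40] (size 3, min 24) -> median=17
Step 8: insert 44 -> lo=[7, 7, 16, 17] (size 4, max 17) hi=[24, 35, 40, 44] (size 4, min 24) -> median=20.5
Step 9: insert 11 -> lo=[7, 7, 11, 16, 17] (size 5, max 17) hi=[24, 35, 40, 44] (size 4, min 24) -> median=17

Answer: 17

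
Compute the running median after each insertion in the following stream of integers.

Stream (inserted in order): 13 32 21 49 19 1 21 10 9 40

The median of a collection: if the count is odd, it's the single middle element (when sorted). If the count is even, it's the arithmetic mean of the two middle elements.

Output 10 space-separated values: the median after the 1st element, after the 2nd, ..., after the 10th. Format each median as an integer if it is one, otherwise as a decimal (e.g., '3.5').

Step 1: insert 13 -> lo=[13] (size 1, max 13) hi=[] (size 0) -> median=13
Step 2: insert 32 -> lo=[13] (size 1, max 13) hi=[32] (size 1, min 32) -> median=22.5
Step 3: insert 21 -> lo=[13, 21] (size 2, max 21) hi=[32] (size 1, min 32) -> median=21
Step 4: insert 49 -> lo=[13, 21] (size 2, max 21) hi=[32, 49] (size 2, min 32) -> median=26.5
Step 5: insert 19 -> lo=[13, 19, 21] (size 3, max 21) hi=[32, 49] (size 2, min 32) -> median=21
Step 6: insert 1 -> lo=[1, 13, 19] (size 3, max 19) hi=[21, 32, 49] (size 3, min 21) -> median=20
Step 7: insert 21 -> lo=[1, 13, 19, 21] (size 4, max 21) hi=[21, 32, 49] (size 3, min 21) -> median=21
Step 8: insert 10 -> lo=[1, 10, 13, 19] (size 4, max 19) hi=[21, 21, 32, 49] (size 4, min 21) -> median=20
Step 9: insert 9 -> lo=[1, 9, 10, 13, 19] (size 5, max 19) hi=[21, 21, 32, 49] (size 4, min 21) -> median=19
Step 10: insert 40 -> lo=[1, 9, 10, 13, 19] (size 5, max 19) hi=[21, 21, 32, 40, 49] (size 5, min 21) -> median=20

Answer: 13 22.5 21 26.5 21 20 21 20 19 20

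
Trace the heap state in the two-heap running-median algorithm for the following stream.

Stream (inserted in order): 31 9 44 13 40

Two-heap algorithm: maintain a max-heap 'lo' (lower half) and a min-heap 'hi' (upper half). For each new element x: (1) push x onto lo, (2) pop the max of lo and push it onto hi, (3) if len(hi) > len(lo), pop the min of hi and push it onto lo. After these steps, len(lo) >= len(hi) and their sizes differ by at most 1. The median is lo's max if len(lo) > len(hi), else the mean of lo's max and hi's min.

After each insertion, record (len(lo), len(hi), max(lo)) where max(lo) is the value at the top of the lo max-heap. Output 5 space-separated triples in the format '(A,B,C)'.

Answer: (1,0,31) (1,1,9) (2,1,31) (2,2,13) (3,2,31)

Derivation:
Step 1: insert 31 -> lo=[31] hi=[] -> (len(lo)=1, len(hi)=0, max(lo)=31)
Step 2: insert 9 -> lo=[9] hi=[31] -> (len(lo)=1, len(hi)=1, max(lo)=9)
Step 3: insert 44 -> lo=[9, 31] hi=[44] -> (len(lo)=2, len(hi)=1, max(lo)=31)
Step 4: insert 13 -> lo=[9, 13] hi=[31, 44] -> (len(lo)=2, len(hi)=2, max(lo)=13)
Step 5: insert 40 -> lo=[9, 13, 31] hi=[40, 44] -> (len(lo)=3, len(hi)=2, max(lo)=31)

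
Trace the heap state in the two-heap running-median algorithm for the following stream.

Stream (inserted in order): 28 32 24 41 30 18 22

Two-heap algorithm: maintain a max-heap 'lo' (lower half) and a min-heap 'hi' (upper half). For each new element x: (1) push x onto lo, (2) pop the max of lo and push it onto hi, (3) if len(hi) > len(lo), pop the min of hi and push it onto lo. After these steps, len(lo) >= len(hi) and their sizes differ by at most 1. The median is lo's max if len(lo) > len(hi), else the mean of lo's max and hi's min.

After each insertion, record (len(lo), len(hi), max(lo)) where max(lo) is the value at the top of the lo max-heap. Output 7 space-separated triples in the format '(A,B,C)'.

Answer: (1,0,28) (1,1,28) (2,1,28) (2,2,28) (3,2,30) (3,3,28) (4,3,28)

Derivation:
Step 1: insert 28 -> lo=[28] hi=[] -> (len(lo)=1, len(hi)=0, max(lo)=28)
Step 2: insert 32 -> lo=[28] hi=[32] -> (len(lo)=1, len(hi)=1, max(lo)=28)
Step 3: insert 24 -> lo=[24, 28] hi=[32] -> (len(lo)=2, len(hi)=1, max(lo)=28)
Step 4: insert 41 -> lo=[24, 28] hi=[32, 41] -> (len(lo)=2, len(hi)=2, max(lo)=28)
Step 5: insert 30 -> lo=[24, 28, 30] hi=[32, 41] -> (len(lo)=3, len(hi)=2, max(lo)=30)
Step 6: insert 18 -> lo=[18, 24, 28] hi=[30, 32, 41] -> (len(lo)=3, len(hi)=3, max(lo)=28)
Step 7: insert 22 -> lo=[18, 22, 24, 28] hi=[30, 32, 41] -> (len(lo)=4, len(hi)=3, max(lo)=28)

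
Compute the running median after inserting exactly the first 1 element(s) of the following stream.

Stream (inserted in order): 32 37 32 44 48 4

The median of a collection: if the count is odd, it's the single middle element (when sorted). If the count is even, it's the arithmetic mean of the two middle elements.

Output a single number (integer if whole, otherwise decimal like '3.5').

Answer: 32

Derivation:
Step 1: insert 32 -> lo=[32] (size 1, max 32) hi=[] (size 0) -> median=32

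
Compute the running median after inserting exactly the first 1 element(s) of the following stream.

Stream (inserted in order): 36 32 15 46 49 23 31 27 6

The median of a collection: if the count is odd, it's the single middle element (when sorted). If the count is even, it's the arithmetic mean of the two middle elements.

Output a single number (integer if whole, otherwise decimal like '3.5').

Step 1: insert 36 -> lo=[36] (size 1, max 36) hi=[] (size 0) -> median=36

Answer: 36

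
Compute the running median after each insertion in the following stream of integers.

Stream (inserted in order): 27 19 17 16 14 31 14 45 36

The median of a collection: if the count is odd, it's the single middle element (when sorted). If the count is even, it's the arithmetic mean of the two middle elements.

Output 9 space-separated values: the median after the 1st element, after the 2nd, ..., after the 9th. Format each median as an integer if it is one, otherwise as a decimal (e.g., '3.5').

Answer: 27 23 19 18 17 18 17 18 19

Derivation:
Step 1: insert 27 -> lo=[27] (size 1, max 27) hi=[] (size 0) -> median=27
Step 2: insert 19 -> lo=[19] (size 1, max 19) hi=[27] (size 1, min 27) -> median=23
Step 3: insert 17 -> lo=[17, 19] (size 2, max 19) hi=[27] (size 1, min 27) -> median=19
Step 4: insert 16 -> lo=[16, 17] (size 2, max 17) hi=[19, 27] (size 2, min 19) -> median=18
Step 5: insert 14 -> lo=[14, 16, 17] (size 3, max 17) hi=[19, 27] (size 2, min 19) -> median=17
Step 6: insert 31 -> lo=[14, 16, 17] (size 3, max 17) hi=[19, 27, 31] (size 3, min 19) -> median=18
Step 7: insert 14 -> lo=[14, 14, 16, 17] (size 4, max 17) hi=[19, 27, 31] (size 3, min 19) -> median=17
Step 8: insert 45 -> lo=[14, 14, 16, 17] (size 4, max 17) hi=[19, 27, 31, 45] (size 4, min 19) -> median=18
Step 9: insert 36 -> lo=[14, 14, 16, 17, 19] (size 5, max 19) hi=[27, 31, 36, 45] (size 4, min 27) -> median=19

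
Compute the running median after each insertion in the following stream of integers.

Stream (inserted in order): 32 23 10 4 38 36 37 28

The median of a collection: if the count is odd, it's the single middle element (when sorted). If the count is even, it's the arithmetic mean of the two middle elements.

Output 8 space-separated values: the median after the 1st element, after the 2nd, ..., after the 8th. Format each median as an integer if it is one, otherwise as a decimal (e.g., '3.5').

Answer: 32 27.5 23 16.5 23 27.5 32 30

Derivation:
Step 1: insert 32 -> lo=[32] (size 1, max 32) hi=[] (size 0) -> median=32
Step 2: insert 23 -> lo=[23] (size 1, max 23) hi=[32] (size 1, min 32) -> median=27.5
Step 3: insert 10 -> lo=[10, 23] (size 2, max 23) hi=[32] (size 1, min 32) -> median=23
Step 4: insert 4 -> lo=[4, 10] (size 2, max 10) hi=[23, 32] (size 2, min 23) -> median=16.5
Step 5: insert 38 -> lo=[4, 10, 23] (size 3, max 23) hi=[32, 38] (size 2, min 32) -> median=23
Step 6: insert 36 -> lo=[4, 10, 23] (size 3, max 23) hi=[32, 36, 38] (size 3, min 32) -> median=27.5
Step 7: insert 37 -> lo=[4, 10, 23, 32] (size 4, max 32) hi=[36, 37, 38] (size 3, min 36) -> median=32
Step 8: insert 28 -> lo=[4, 10, 23, 28] (size 4, max 28) hi=[32, 36, 37, 38] (size 4, min 32) -> median=30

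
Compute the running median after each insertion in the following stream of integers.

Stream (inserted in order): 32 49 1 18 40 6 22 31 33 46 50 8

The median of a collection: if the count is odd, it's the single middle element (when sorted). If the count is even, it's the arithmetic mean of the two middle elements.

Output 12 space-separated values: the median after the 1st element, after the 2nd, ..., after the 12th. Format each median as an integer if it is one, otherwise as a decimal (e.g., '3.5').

Answer: 32 40.5 32 25 32 25 22 26.5 31 31.5 32 31.5

Derivation:
Step 1: insert 32 -> lo=[32] (size 1, max 32) hi=[] (size 0) -> median=32
Step 2: insert 49 -> lo=[32] (size 1, max 32) hi=[49] (size 1, min 49) -> median=40.5
Step 3: insert 1 -> lo=[1, 32] (size 2, max 32) hi=[49] (size 1, min 49) -> median=32
Step 4: insert 18 -> lo=[1, 18] (size 2, max 18) hi=[32, 49] (size 2, min 32) -> median=25
Step 5: insert 40 -> lo=[1, 18, 32] (size 3, max 32) hi=[40, 49] (size 2, min 40) -> median=32
Step 6: insert 6 -> lo=[1, 6, 18] (size 3, max 18) hi=[32, 40, 49] (size 3, min 32) -> median=25
Step 7: insert 22 -> lo=[1, 6, 18, 22] (size 4, max 22) hi=[32, 40, 49] (size 3, min 32) -> median=22
Step 8: insert 31 -> lo=[1, 6, 18, 22] (size 4, max 22) hi=[31, 32, 40, 49] (size 4, min 31) -> median=26.5
Step 9: insert 33 -> lo=[1, 6, 18, 22, 31] (size 5, max 31) hi=[32, 33, 40, 49] (size 4, min 32) -> median=31
Step 10: insert 46 -> lo=[1, 6, 18, 22, 31] (size 5, max 31) hi=[32, 33, 40, 46, 49] (size 5, min 32) -> median=31.5
Step 11: insert 50 -> lo=[1, 6, 18, 22, 31, 32] (size 6, max 32) hi=[33, 40, 46, 49, 50] (size 5, min 33) -> median=32
Step 12: insert 8 -> lo=[1, 6, 8, 18, 22, 31] (size 6, max 31) hi=[32, 33, 40, 46, 49, 50] (size 6, min 32) -> median=31.5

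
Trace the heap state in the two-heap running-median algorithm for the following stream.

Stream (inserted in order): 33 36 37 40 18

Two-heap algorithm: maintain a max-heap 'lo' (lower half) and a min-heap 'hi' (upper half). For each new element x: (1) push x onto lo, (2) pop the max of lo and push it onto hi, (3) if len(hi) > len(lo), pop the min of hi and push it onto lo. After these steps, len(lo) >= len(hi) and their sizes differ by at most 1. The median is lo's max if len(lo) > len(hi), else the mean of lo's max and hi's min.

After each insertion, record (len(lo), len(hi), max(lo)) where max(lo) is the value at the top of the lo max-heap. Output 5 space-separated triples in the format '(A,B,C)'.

Step 1: insert 33 -> lo=[33] hi=[] -> (len(lo)=1, len(hi)=0, max(lo)=33)
Step 2: insert 36 -> lo=[33] hi=[36] -> (len(lo)=1, len(hi)=1, max(lo)=33)
Step 3: insert 37 -> lo=[33, 36] hi=[37] -> (len(lo)=2, len(hi)=1, max(lo)=36)
Step 4: insert 40 -> lo=[33, 36] hi=[37, 40] -> (len(lo)=2, len(hi)=2, max(lo)=36)
Step 5: insert 18 -> lo=[18, 33, 36] hi=[37, 40] -> (len(lo)=3, len(hi)=2, max(lo)=36)

Answer: (1,0,33) (1,1,33) (2,1,36) (2,2,36) (3,2,36)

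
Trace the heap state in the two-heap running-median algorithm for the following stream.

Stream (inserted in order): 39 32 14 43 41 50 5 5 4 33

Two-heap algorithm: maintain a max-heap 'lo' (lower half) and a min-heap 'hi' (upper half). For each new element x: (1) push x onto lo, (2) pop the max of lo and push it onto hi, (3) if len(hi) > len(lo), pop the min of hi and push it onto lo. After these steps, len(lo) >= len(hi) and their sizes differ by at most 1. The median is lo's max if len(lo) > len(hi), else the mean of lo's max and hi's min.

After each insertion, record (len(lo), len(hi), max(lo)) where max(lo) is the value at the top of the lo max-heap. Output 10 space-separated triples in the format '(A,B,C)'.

Answer: (1,0,39) (1,1,32) (2,1,32) (2,2,32) (3,2,39) (3,3,39) (4,3,39) (4,4,32) (5,4,32) (5,5,32)

Derivation:
Step 1: insert 39 -> lo=[39] hi=[] -> (len(lo)=1, len(hi)=0, max(lo)=39)
Step 2: insert 32 -> lo=[32] hi=[39] -> (len(lo)=1, len(hi)=1, max(lo)=32)
Step 3: insert 14 -> lo=[14, 32] hi=[39] -> (len(lo)=2, len(hi)=1, max(lo)=32)
Step 4: insert 43 -> lo=[14, 32] hi=[39, 43] -> (len(lo)=2, len(hi)=2, max(lo)=32)
Step 5: insert 41 -> lo=[14, 32, 39] hi=[41, 43] -> (len(lo)=3, len(hi)=2, max(lo)=39)
Step 6: insert 50 -> lo=[14, 32, 39] hi=[41, 43, 50] -> (len(lo)=3, len(hi)=3, max(lo)=39)
Step 7: insert 5 -> lo=[5, 14, 32, 39] hi=[41, 43, 50] -> (len(lo)=4, len(hi)=3, max(lo)=39)
Step 8: insert 5 -> lo=[5, 5, 14, 32] hi=[39, 41, 43, 50] -> (len(lo)=4, len(hi)=4, max(lo)=32)
Step 9: insert 4 -> lo=[4, 5, 5, 14, 32] hi=[39, 41, 43, 50] -> (len(lo)=5, len(hi)=4, max(lo)=32)
Step 10: insert 33 -> lo=[4, 5, 5, 14, 32] hi=[33, 39, 41, 43, 50] -> (len(lo)=5, len(hi)=5, max(lo)=32)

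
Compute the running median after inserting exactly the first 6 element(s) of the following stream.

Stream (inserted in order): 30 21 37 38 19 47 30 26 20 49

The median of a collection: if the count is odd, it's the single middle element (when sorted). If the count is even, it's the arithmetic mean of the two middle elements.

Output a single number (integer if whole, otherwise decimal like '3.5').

Answer: 33.5

Derivation:
Step 1: insert 30 -> lo=[30] (size 1, max 30) hi=[] (size 0) -> median=30
Step 2: insert 21 -> lo=[21] (size 1, max 21) hi=[30] (size 1, min 30) -> median=25.5
Step 3: insert 37 -> lo=[21, 30] (size 2, max 30) hi=[37] (size 1, min 37) -> median=30
Step 4: insert 38 -> lo=[21, 30] (size 2, max 30) hi=[37, 38] (size 2, min 37) -> median=33.5
Step 5: insert 19 -> lo=[19, 21, 30] (size 3, max 30) hi=[37, 38] (size 2, min 37) -> median=30
Step 6: insert 47 -> lo=[19, 21, 30] (size 3, max 30) hi=[37, 38, 47] (size 3, min 37) -> median=33.5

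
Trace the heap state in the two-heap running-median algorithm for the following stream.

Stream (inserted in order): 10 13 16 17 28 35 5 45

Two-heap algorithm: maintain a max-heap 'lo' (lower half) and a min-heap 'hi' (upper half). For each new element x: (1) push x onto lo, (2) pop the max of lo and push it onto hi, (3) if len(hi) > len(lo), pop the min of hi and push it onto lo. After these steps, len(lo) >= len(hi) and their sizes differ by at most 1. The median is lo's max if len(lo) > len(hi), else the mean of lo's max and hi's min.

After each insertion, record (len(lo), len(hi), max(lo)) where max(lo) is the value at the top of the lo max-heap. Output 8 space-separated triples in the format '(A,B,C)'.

Step 1: insert 10 -> lo=[10] hi=[] -> (len(lo)=1, len(hi)=0, max(lo)=10)
Step 2: insert 13 -> lo=[10] hi=[13] -> (len(lo)=1, len(hi)=1, max(lo)=10)
Step 3: insert 16 -> lo=[10, 13] hi=[16] -> (len(lo)=2, len(hi)=1, max(lo)=13)
Step 4: insert 17 -> lo=[10, 13] hi=[16, 17] -> (len(lo)=2, len(hi)=2, max(lo)=13)
Step 5: insert 28 -> lo=[10, 13, 16] hi=[17, 28] -> (len(lo)=3, len(hi)=2, max(lo)=16)
Step 6: insert 35 -> lo=[10, 13, 16] hi=[17, 28, 35] -> (len(lo)=3, len(hi)=3, max(lo)=16)
Step 7: insert 5 -> lo=[5, 10, 13, 16] hi=[17, 28, 35] -> (len(lo)=4, len(hi)=3, max(lo)=16)
Step 8: insert 45 -> lo=[5, 10, 13, 16] hi=[17, 28, 35, 45] -> (len(lo)=4, len(hi)=4, max(lo)=16)

Answer: (1,0,10) (1,1,10) (2,1,13) (2,2,13) (3,2,16) (3,3,16) (4,3,16) (4,4,16)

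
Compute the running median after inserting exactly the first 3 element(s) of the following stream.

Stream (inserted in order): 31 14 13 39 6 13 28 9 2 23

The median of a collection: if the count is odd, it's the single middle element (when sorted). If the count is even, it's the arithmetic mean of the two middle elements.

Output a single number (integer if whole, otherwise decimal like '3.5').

Answer: 14

Derivation:
Step 1: insert 31 -> lo=[31] (size 1, max 31) hi=[] (size 0) -> median=31
Step 2: insert 14 -> lo=[14] (size 1, max 14) hi=[31] (size 1, min 31) -> median=22.5
Step 3: insert 13 -> lo=[13, 14] (size 2, max 14) hi=[31] (size 1, min 31) -> median=14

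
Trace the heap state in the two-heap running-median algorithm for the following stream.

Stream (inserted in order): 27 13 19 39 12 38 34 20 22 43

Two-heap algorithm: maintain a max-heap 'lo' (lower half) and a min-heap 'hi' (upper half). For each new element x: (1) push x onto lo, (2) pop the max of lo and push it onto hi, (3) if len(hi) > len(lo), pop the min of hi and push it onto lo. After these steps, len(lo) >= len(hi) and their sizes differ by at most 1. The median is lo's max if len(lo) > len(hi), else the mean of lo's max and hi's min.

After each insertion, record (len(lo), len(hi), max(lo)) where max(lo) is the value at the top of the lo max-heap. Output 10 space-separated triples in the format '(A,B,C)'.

Step 1: insert 27 -> lo=[27] hi=[] -> (len(lo)=1, len(hi)=0, max(lo)=27)
Step 2: insert 13 -> lo=[13] hi=[27] -> (len(lo)=1, len(hi)=1, max(lo)=13)
Step 3: insert 19 -> lo=[13, 19] hi=[27] -> (len(lo)=2, len(hi)=1, max(lo)=19)
Step 4: insert 39 -> lo=[13, 19] hi=[27, 39] -> (len(lo)=2, len(hi)=2, max(lo)=19)
Step 5: insert 12 -> lo=[12, 13, 19] hi=[27, 39] -> (len(lo)=3, len(hi)=2, max(lo)=19)
Step 6: insert 38 -> lo=[12, 13, 19] hi=[27, 38, 39] -> (len(lo)=3, len(hi)=3, max(lo)=19)
Step 7: insert 34 -> lo=[12, 13, 19, 27] hi=[34, 38, 39] -> (len(lo)=4, len(hi)=3, max(lo)=27)
Step 8: insert 20 -> lo=[12, 13, 19, 20] hi=[27, 34, 38, 39] -> (len(lo)=4, len(hi)=4, max(lo)=20)
Step 9: insert 22 -> lo=[12, 13, 19, 20, 22] hi=[27, 34, 38, 39] -> (len(lo)=5, len(hi)=4, max(lo)=22)
Step 10: insert 43 -> lo=[12, 13, 19, 20, 22] hi=[27, 34, 38, 39, 43] -> (len(lo)=5, len(hi)=5, max(lo)=22)

Answer: (1,0,27) (1,1,13) (2,1,19) (2,2,19) (3,2,19) (3,3,19) (4,3,27) (4,4,20) (5,4,22) (5,5,22)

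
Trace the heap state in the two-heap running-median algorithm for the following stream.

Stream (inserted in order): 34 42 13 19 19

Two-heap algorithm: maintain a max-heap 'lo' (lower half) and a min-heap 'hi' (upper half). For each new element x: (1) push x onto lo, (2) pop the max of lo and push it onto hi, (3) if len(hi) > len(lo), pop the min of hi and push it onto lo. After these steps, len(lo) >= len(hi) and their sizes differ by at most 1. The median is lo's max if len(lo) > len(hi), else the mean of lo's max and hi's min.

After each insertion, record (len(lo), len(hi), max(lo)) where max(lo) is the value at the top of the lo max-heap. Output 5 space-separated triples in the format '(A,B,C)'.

Step 1: insert 34 -> lo=[34] hi=[] -> (len(lo)=1, len(hi)=0, max(lo)=34)
Step 2: insert 42 -> lo=[34] hi=[42] -> (len(lo)=1, len(hi)=1, max(lo)=34)
Step 3: insert 13 -> lo=[13, 34] hi=[42] -> (len(lo)=2, len(hi)=1, max(lo)=34)
Step 4: insert 19 -> lo=[13, 19] hi=[34, 42] -> (len(lo)=2, len(hi)=2, max(lo)=19)
Step 5: insert 19 -> lo=[13, 19, 19] hi=[34, 42] -> (len(lo)=3, len(hi)=2, max(lo)=19)

Answer: (1,0,34) (1,1,34) (2,1,34) (2,2,19) (3,2,19)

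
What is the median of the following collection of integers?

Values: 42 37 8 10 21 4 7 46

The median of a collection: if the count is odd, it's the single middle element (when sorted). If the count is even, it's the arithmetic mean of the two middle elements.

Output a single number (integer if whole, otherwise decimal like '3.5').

Answer: 15.5

Derivation:
Step 1: insert 42 -> lo=[42] (size 1, max 42) hi=[] (size 0) -> median=42
Step 2: insert 37 -> lo=[37] (size 1, max 37) hi=[42] (size 1, min 42) -> median=39.5
Step 3: insert 8 -> lo=[8, 37] (size 2, max 37) hi=[42] (size 1, min 42) -> median=37
Step 4: insert 10 -> lo=[8, 10] (size 2, max 10) hi=[37, 42] (size 2, min 37) -> median=23.5
Step 5: insert 21 -> lo=[8, 10, 21] (size 3, max 21) hi=[37, 42] (size 2, min 37) -> median=21
Step 6: insert 4 -> lo=[4, 8, 10] (size 3, max 10) hi=[21, 37, 42] (size 3, min 21) -> median=15.5
Step 7: insert 7 -> lo=[4, 7, 8, 10] (size 4, max 10) hi=[21, 37, 42] (size 3, min 21) -> median=10
Step 8: insert 46 -> lo=[4, 7, 8, 10] (size 4, max 10) hi=[21, 37, 42, 46] (size 4, min 21) -> median=15.5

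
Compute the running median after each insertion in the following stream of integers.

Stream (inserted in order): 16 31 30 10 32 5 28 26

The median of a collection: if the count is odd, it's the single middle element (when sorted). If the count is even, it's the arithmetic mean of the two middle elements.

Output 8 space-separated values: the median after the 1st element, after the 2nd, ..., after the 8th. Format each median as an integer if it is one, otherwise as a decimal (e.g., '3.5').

Answer: 16 23.5 30 23 30 23 28 27

Derivation:
Step 1: insert 16 -> lo=[16] (size 1, max 16) hi=[] (size 0) -> median=16
Step 2: insert 31 -> lo=[16] (size 1, max 16) hi=[31] (size 1, min 31) -> median=23.5
Step 3: insert 30 -> lo=[16, 30] (size 2, max 30) hi=[31] (size 1, min 31) -> median=30
Step 4: insert 10 -> lo=[10, 16] (size 2, max 16) hi=[30, 31] (size 2, min 30) -> median=23
Step 5: insert 32 -> lo=[10, 16, 30] (size 3, max 30) hi=[31, 32] (size 2, min 31) -> median=30
Step 6: insert 5 -> lo=[5, 10, 16] (size 3, max 16) hi=[30, 31, 32] (size 3, min 30) -> median=23
Step 7: insert 28 -> lo=[5, 10, 16, 28] (size 4, max 28) hi=[30, 31, 32] (size 3, min 30) -> median=28
Step 8: insert 26 -> lo=[5, 10, 16, 26] (size 4, max 26) hi=[28, 30, 31, 32] (size 4, min 28) -> median=27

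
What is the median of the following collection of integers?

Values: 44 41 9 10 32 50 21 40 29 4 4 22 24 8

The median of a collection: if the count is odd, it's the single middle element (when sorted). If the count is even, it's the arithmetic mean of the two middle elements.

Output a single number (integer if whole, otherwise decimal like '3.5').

Step 1: insert 44 -> lo=[44] (size 1, max 44) hi=[] (size 0) -> median=44
Step 2: insert 41 -> lo=[41] (size 1, max 41) hi=[44] (size 1, min 44) -> median=42.5
Step 3: insert 9 -> lo=[9, 41] (size 2, max 41) hi=[44] (size 1, min 44) -> median=41
Step 4: insert 10 -> lo=[9, 10] (size 2, max 10) hi=[41, 44] (size 2, min 41) -> median=25.5
Step 5: insert 32 -> lo=[9, 10, 32] (size 3, max 32) hi=[41, 44] (size 2, min 41) -> median=32
Step 6: insert 50 -> lo=[9, 10, 32] (size 3, max 32) hi=[41, 44, 50] (size 3, min 41) -> median=36.5
Step 7: insert 21 -> lo=[9, 10, 21, 32] (size 4, max 32) hi=[41, 44, 50] (size 3, min 41) -> median=32
Step 8: insert 40 -> lo=[9, 10, 21, 32] (size 4, max 32) hi=[40, 41, 44, 50] (size 4, min 40) -> median=36
Step 9: insert 29 -> lo=[9, 10, 21, 29, 32] (size 5, max 32) hi=[40, 41, 44, 50] (size 4, min 40) -> median=32
Step 10: insert 4 -> lo=[4, 9, 10, 21, 29] (size 5, max 29) hi=[32, 40, 41, 44, 50] (size 5, min 32) -> median=30.5
Step 11: insert 4 -> lo=[4, 4, 9, 10, 21, 29] (size 6, max 29) hi=[32, 40, 41, 44, 50] (size 5, min 32) -> median=29
Step 12: insert 22 -> lo=[4, 4, 9, 10, 21, 22] (size 6, max 22) hi=[29, 32, 40, 41, 44, 50] (size 6, min 29) -> median=25.5
Step 13: insert 24 -> lo=[4, 4, 9, 10, 21, 22, 24] (size 7, max 24) hi=[29, 32, 40, 41, 44, 50] (size 6, min 29) -> median=24
Step 14: insert 8 -> lo=[4, 4, 8, 9, 10, 21, 22] (size 7, max 22) hi=[24, 29, 32, 40, 41, 44, 50] (size 7, min 24) -> median=23

Answer: 23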